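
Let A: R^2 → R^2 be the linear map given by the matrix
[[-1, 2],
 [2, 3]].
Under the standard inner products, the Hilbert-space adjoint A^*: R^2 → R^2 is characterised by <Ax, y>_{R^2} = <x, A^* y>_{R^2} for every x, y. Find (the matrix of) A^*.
A^* = A^T =
[[-1, 2],
 [2, 3]]

For real matrices with standard dot products, the defining identity <Ax, y> = <x, A^* y> gives (Ax)^T y = x^T (A^*) y, i.e. x^T A^T y = x^T (A^*) y. Since this holds for all x, y, we must have A^* = A^T. Therefore
A^* =
[[-1, 2],
 [2, 3]].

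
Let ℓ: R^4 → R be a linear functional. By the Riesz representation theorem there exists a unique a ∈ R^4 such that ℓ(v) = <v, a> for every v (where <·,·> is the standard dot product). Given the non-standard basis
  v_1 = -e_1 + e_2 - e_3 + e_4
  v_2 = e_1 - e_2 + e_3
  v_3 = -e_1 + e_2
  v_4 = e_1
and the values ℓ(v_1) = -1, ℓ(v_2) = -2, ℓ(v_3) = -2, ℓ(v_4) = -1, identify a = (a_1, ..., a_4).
a = (-1, -3, -4, -3)

Write a = (a_1, ..., a_4) in the standard basis. For each basis vector v_i, ℓ(v_i) = <v_i, a> is a linear equation in the a_j's. Collect the n equations into a matrix system V a = ℓ, where row i of V is v_i (expressed in the standard basis). Since V is invertible (lower-triangular with 1s on the diagonal, up to permutation), solve by back-substitution:
  V =
[[-1, 1, -1, 1],
 [1, -1, 1, 0],
 [-1, 1, 0, 0],
 [1, 0, 0, 0]]
  V a = (-1, -2, -2, -1)
Solving gives a = (-1, -3, -4, -3).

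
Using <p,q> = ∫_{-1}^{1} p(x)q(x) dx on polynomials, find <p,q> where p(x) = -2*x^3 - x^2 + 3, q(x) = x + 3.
<p,q> = 76/5

Expand the product: p(x)·q(x) = -2*x^4 - 7*x^3 - 3*x^2 + 3*x + 9.
∫_{-1}^{1} of each monomial x^k gives [2/(k+1) if k even, 0 if k odd]. Integrating term-by-term (or equivalently evaluating the antiderivative F(x) = -2*x^5/5 - 7*x^4/4 - x^3 + 3*x^2/2 + 9*x at the endpoints):
  F(1) − F(−1) = 147/20 − (-157/20) = 76/5.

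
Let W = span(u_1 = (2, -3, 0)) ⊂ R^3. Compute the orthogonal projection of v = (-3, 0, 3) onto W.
proj_W(v) = (-12/13, 18/13, 0)

Set up U = [u_1 | ... | u_1] ∈ R^(3×1). The projector onto W = col(U) is P = U (U^T U)^(-1) U^T.
Compute U^T U =
  [13],
and U^T v = (-6).
Solve U^T U · c = U^T v for the coefficients: c = (-6/13). The projection is proj_W(v) = U c.
Check: (v - proj_W(v)) · u_1 = 0  (should be 0).
Result: proj_W(v) = (-12/13, 18/13, 0).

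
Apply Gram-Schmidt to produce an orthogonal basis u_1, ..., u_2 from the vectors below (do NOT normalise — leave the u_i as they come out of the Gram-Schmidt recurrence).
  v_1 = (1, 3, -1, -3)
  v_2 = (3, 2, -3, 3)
Orthogonal basis:
  u_1 = (1, 3, -1, -3)
  u_2 = (57/20, 31/20, -57/20, 69/20)

Apply the Gram-Schmidt recurrence
  u_1 = v_1
  u_i = v_i − Σ_{j<i} ((v_i · u_j) / (u_j · u_j)) · u_j.

Step by step this gives:
  u_1 = (1, 3, -1, -3)
  u_2 = (57/20, 31/20, -57/20, 69/20)

Orthogonality check:
  u_2 · u_1 = 0 (should be 0)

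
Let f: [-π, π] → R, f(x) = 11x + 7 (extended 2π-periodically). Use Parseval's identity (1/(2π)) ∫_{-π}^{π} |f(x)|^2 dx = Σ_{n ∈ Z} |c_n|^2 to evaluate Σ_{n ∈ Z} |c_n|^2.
Σ |c_n|^2 = 121π^2/3 + 49

Expand and integrate term by term over [-π, π]:
  ∫ (11x)^2 dx = 121·(2π^3/3); ∫ 2·11·(7)·x dx = 0 (odd integrand); ∫ 7^2 dx = 49·2π.
So (1/(2π)) ∫_{-π}^{π} (11x + 7)^2 dx = 121π^2/3 + 49 = 121π^2/3 + 49.
Parseval ⇒ Σ |c_n|^2 = 121π^2/3 + 49.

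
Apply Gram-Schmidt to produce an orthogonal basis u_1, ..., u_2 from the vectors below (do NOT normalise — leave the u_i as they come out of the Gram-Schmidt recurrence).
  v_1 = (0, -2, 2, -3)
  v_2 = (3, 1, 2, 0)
Orthogonal basis:
  u_1 = (0, -2, 2, -3)
  u_2 = (3, 21/17, 30/17, 6/17)

Apply the Gram-Schmidt recurrence
  u_1 = v_1
  u_i = v_i − Σ_{j<i} ((v_i · u_j) / (u_j · u_j)) · u_j.

Step by step this gives:
  u_1 = (0, -2, 2, -3)
  u_2 = (3, 21/17, 30/17, 6/17)

Orthogonality check:
  u_2 · u_1 = 0 (should be 0)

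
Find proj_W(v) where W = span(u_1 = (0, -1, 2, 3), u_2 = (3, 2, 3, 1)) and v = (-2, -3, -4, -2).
proj_W(v) = (-41/13, -503/273, -1003/273, -500/273)

Set up U = [u_1 | ... | u_2] ∈ R^(4×2). The projector onto W = col(U) is P = U (U^T U)^(-1) U^T.
Compute U^T U =
  [14, 7]
  [7, 23],
and U^T v = (-11, -26).
Solve U^T U · c = U^T v for the coefficients: c = (-71/273, -41/39). The projection is proj_W(v) = U c.
Check: (v - proj_W(v)) · u_1 = 0  (should be 0).
Check: (v - proj_W(v)) · u_2 = 0  (should be 0).
Result: proj_W(v) = (-41/13, -503/273, -1003/273, -500/273).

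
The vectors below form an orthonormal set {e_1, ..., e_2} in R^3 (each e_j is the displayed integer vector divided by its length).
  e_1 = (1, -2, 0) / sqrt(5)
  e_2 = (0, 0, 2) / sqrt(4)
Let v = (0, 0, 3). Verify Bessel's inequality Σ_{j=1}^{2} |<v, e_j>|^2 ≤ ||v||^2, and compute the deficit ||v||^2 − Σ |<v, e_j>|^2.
Σ |<v, e_j>|^2 = 9; ||v||^2 = 9; deficit = 0

Write each e_j = u_j / sqrt(<u_j, u_j>) where u_j is the displayed integer vector. Then <v, e_j> = <v, u_j> / sqrt(<u_j, u_j>), so |<v, e_j>|^2 = <v, u_j>^2 / <u_j, u_j>.
Coefficients: <v, e_1> = 0/sqrt(5), <v, e_2> = 6/sqrt(4).
Square and sum: Σ |<v, e_j>|^2 = 9.
Compute ||v||^2 = v·v = 9.
Deficit = 9 − 9 = 0 ≥ 0, confirming Bessel's inequality. (The deficit equals ||v − Σ <v,e_j> e_j||^2, the squared distance from v to span{e_j}.)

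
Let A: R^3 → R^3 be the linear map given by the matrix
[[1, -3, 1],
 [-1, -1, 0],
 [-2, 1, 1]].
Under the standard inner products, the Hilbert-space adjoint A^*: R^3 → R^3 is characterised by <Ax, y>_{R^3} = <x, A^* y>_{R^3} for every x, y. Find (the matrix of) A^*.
A^* = A^T =
[[1, -1, -2],
 [-3, -1, 1],
 [1, 0, 1]]

For real matrices with standard dot products, the defining identity <Ax, y> = <x, A^* y> gives (Ax)^T y = x^T (A^*) y, i.e. x^T A^T y = x^T (A^*) y. Since this holds for all x, y, we must have A^* = A^T. Therefore
A^* =
[[1, -1, -2],
 [-3, -1, 1],
 [1, 0, 1]].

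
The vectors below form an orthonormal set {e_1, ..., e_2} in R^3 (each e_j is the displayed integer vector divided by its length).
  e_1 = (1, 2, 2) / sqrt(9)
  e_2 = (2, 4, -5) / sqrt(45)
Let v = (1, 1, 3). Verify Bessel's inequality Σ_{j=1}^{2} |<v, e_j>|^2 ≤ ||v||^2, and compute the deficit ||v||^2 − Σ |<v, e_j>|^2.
Σ |<v, e_j>|^2 = 54/5; ||v||^2 = 11; deficit = 1/5

Write each e_j = u_j / sqrt(<u_j, u_j>) where u_j is the displayed integer vector. Then <v, e_j> = <v, u_j> / sqrt(<u_j, u_j>), so |<v, e_j>|^2 = <v, u_j>^2 / <u_j, u_j>.
Coefficients: <v, e_1> = 9/sqrt(9), <v, e_2> = -9/sqrt(45).
Square and sum: Σ |<v, e_j>|^2 = 54/5.
Compute ||v||^2 = v·v = 11.
Deficit = 11 − 54/5 = 1/5 ≥ 0, confirming Bessel's inequality. (The deficit equals ||v − Σ <v,e_j> e_j||^2, the squared distance from v to span{e_j}.)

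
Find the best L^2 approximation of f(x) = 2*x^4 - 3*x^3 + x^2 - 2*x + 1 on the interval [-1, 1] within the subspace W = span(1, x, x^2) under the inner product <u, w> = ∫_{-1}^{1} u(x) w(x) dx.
g(x) = 19*x^2/7 - 19*x/5 + 29/35

The best approximation g ∈ W is the orthogonal projection of f onto W. Writing g = a_0 + a_1 x + a_2 x^2, the coefficients solve the normal equations G · a = b where
  G_{ij} = <φ_i, φ_j> and b_i = <f, φ_i>, with φ_0 = 1, φ_1 = x, φ_2 = x^2.
G =
  [2, 0, 2/3]
  [0, 2/3, 0]
  [2/3, 0, 2/5],
b = (52/15, -38/15, 172/105).
Solving gives a_0 = 29/35, a_1 = -19/5, a_2 = 19/7, so
  g(x) = 19*x^2/7 - 19*x/5 + 29/35.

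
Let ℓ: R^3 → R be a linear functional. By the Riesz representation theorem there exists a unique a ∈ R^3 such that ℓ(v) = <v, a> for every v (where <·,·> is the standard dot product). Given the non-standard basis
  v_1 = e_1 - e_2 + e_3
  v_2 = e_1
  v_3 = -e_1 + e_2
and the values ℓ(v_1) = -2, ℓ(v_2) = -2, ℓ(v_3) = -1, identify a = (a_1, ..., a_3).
a = (-2, -3, -3)

Write a = (a_1, ..., a_3) in the standard basis. For each basis vector v_i, ℓ(v_i) = <v_i, a> is a linear equation in the a_j's. Collect the n equations into a matrix system V a = ℓ, where row i of V is v_i (expressed in the standard basis). Since V is invertible (lower-triangular with 1s on the diagonal, up to permutation), solve by back-substitution:
  V =
[[1, -1, 1],
 [1, 0, 0],
 [-1, 1, 0]]
  V a = (-2, -2, -1)
Solving gives a = (-2, -3, -3).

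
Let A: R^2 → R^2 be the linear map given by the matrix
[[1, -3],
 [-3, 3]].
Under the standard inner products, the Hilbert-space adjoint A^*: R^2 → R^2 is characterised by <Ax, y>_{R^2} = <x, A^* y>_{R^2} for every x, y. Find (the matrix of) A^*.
A^* = A^T =
[[1, -3],
 [-3, 3]]

For real matrices with standard dot products, the defining identity <Ax, y> = <x, A^* y> gives (Ax)^T y = x^T (A^*) y, i.e. x^T A^T y = x^T (A^*) y. Since this holds for all x, y, we must have A^* = A^T. Therefore
A^* =
[[1, -3],
 [-3, 3]].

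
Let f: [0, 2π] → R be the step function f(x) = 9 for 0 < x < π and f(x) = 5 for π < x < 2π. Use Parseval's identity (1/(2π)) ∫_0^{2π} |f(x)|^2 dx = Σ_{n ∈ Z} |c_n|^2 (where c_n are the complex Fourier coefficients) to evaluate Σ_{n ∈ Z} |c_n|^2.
Σ |c_n|^2 = 53

Parseval equates the L^2 energy of f (normalised by 1/(2π)) with the ℓ^2 sum of its Fourier coefficients: (1/(2π)) ∫_0^{2π} |f|^2 = Σ |c_n|^2.
Compute the left side: (1/(2π)) [∫_0^π 9^2 dx + ∫_π^{2π} 5^2 dx] = (1/(2π)) · (81π + 25π) = (81 + 25)/2 = 53.
So Σ_{n ∈ Z} |c_n|^2 = 53.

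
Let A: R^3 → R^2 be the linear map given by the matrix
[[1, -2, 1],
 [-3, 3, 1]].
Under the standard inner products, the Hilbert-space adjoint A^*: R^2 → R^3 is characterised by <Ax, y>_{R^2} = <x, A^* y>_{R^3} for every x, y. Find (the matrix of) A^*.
A^* = A^T =
[[1, -3],
 [-2, 3],
 [1, 1]]

For real matrices with standard dot products, the defining identity <Ax, y> = <x, A^* y> gives (Ax)^T y = x^T (A^*) y, i.e. x^T A^T y = x^T (A^*) y. Since this holds for all x, y, we must have A^* = A^T. Therefore
A^* =
[[1, -3],
 [-2, 3],
 [1, 1]].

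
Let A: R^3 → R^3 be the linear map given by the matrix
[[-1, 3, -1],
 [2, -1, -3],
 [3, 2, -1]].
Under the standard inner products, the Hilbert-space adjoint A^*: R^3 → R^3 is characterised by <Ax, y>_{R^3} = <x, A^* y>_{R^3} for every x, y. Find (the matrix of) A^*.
A^* = A^T =
[[-1, 2, 3],
 [3, -1, 2],
 [-1, -3, -1]]

For real matrices with standard dot products, the defining identity <Ax, y> = <x, A^* y> gives (Ax)^T y = x^T (A^*) y, i.e. x^T A^T y = x^T (A^*) y. Since this holds for all x, y, we must have A^* = A^T. Therefore
A^* =
[[-1, 2, 3],
 [3, -1, 2],
 [-1, -3, -1]].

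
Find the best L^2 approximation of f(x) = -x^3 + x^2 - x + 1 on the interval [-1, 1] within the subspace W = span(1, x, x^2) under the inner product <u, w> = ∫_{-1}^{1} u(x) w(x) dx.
g(x) = x^2 - 8*x/5 + 1

The best approximation g ∈ W is the orthogonal projection of f onto W. Writing g = a_0 + a_1 x + a_2 x^2, the coefficients solve the normal equations G · a = b where
  G_{ij} = <φ_i, φ_j> and b_i = <f, φ_i>, with φ_0 = 1, φ_1 = x, φ_2 = x^2.
G =
  [2, 0, 2/3]
  [0, 2/3, 0]
  [2/3, 0, 2/5],
b = (8/3, -16/15, 16/15).
Solving gives a_0 = 1, a_1 = -8/5, a_2 = 1, so
  g(x) = x^2 - 8*x/5 + 1.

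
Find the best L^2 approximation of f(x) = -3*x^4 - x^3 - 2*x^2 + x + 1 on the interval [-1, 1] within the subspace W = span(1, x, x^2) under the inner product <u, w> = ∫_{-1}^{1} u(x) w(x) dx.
g(x) = -32*x^2/7 + 2*x/5 + 44/35

The best approximation g ∈ W is the orthogonal projection of f onto W. Writing g = a_0 + a_1 x + a_2 x^2, the coefficients solve the normal equations G · a = b where
  G_{ij} = <φ_i, φ_j> and b_i = <f, φ_i>, with φ_0 = 1, φ_1 = x, φ_2 = x^2.
G =
  [2, 0, 2/3]
  [0, 2/3, 0]
  [2/3, 0, 2/5],
b = (-8/15, 4/15, -104/105).
Solving gives a_0 = 44/35, a_1 = 2/5, a_2 = -32/7, so
  g(x) = -32*x^2/7 + 2*x/5 + 44/35.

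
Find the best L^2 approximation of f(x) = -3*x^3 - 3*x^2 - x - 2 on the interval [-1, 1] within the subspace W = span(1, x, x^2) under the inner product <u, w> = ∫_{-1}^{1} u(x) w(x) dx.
g(x) = -3*x^2 - 14*x/5 - 2

The best approximation g ∈ W is the orthogonal projection of f onto W. Writing g = a_0 + a_1 x + a_2 x^2, the coefficients solve the normal equations G · a = b where
  G_{ij} = <φ_i, φ_j> and b_i = <f, φ_i>, with φ_0 = 1, φ_1 = x, φ_2 = x^2.
G =
  [2, 0, 2/3]
  [0, 2/3, 0]
  [2/3, 0, 2/5],
b = (-6, -28/15, -38/15).
Solving gives a_0 = -2, a_1 = -14/5, a_2 = -3, so
  g(x) = -3*x^2 - 14*x/5 - 2.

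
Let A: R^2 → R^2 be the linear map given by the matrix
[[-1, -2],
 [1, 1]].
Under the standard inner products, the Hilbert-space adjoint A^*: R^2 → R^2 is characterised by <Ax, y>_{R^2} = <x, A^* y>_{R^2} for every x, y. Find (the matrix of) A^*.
A^* = A^T =
[[-1, 1],
 [-2, 1]]

For real matrices with standard dot products, the defining identity <Ax, y> = <x, A^* y> gives (Ax)^T y = x^T (A^*) y, i.e. x^T A^T y = x^T (A^*) y. Since this holds for all x, y, we must have A^* = A^T. Therefore
A^* =
[[-1, 1],
 [-2, 1]].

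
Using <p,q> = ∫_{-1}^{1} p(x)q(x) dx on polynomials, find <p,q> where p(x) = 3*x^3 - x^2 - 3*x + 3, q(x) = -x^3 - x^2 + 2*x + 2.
<p,q> = 164/21

Expand the product: p(x)·q(x) = -3*x^6 - 2*x^5 + 10*x^4 + 4*x^3 - 11*x^2 + 6.
∫_{-1}^{1} of each monomial x^k gives [2/(k+1) if k even, 0 if k odd]. Integrating term-by-term (or equivalently evaluating the antiderivative F(x) = -3*x^7/7 - x^6/3 + 2*x^5 + x^4 - 11*x^3/3 + 6*x at the endpoints):
  F(1) − F(−1) = 32/7 − (-68/21) = 164/21.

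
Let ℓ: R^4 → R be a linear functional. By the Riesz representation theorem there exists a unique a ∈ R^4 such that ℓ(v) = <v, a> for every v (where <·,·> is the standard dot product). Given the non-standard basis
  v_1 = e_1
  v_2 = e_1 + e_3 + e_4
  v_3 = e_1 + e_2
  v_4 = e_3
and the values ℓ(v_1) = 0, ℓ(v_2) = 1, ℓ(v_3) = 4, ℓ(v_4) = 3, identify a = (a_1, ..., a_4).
a = (0, 4, 3, -2)

Write a = (a_1, ..., a_4) in the standard basis. For each basis vector v_i, ℓ(v_i) = <v_i, a> is a linear equation in the a_j's. Collect the n equations into a matrix system V a = ℓ, where row i of V is v_i (expressed in the standard basis). Since V is invertible (lower-triangular with 1s on the diagonal, up to permutation), solve by back-substitution:
  V =
[[1, 0, 0, 0],
 [1, 0, 1, 1],
 [1, 1, 0, 0],
 [0, 0, 1, 0]]
  V a = (0, 1, 4, 3)
Solving gives a = (0, 4, 3, -2).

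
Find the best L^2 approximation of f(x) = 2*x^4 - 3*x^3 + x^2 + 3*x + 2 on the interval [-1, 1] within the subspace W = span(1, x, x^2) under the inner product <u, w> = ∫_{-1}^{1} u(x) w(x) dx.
g(x) = 19*x^2/7 + 6*x/5 + 64/35

The best approximation g ∈ W is the orthogonal projection of f onto W. Writing g = a_0 + a_1 x + a_2 x^2, the coefficients solve the normal equations G · a = b where
  G_{ij} = <φ_i, φ_j> and b_i = <f, φ_i>, with φ_0 = 1, φ_1 = x, φ_2 = x^2.
G =
  [2, 0, 2/3]
  [0, 2/3, 0]
  [2/3, 0, 2/5],
b = (82/15, 4/5, 242/105).
Solving gives a_0 = 64/35, a_1 = 6/5, a_2 = 19/7, so
  g(x) = 19*x^2/7 + 6*x/5 + 64/35.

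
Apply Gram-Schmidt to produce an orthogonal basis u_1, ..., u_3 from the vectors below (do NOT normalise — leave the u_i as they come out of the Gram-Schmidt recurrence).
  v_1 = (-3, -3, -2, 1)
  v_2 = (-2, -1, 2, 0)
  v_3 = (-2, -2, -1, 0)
Orthogonal basis:
  u_1 = (-3, -3, -2, 1)
  u_2 = (-31/23, -8/23, 56/23, -5/23)
  u_3 = (-1/91, -12/91, -1/13, -53/91)

Apply the Gram-Schmidt recurrence
  u_1 = v_1
  u_i = v_i − Σ_{j<i} ((v_i · u_j) / (u_j · u_j)) · u_j.

Step by step this gives:
  u_1 = (-3, -3, -2, 1)
  u_2 = (-31/23, -8/23, 56/23, -5/23)
  u_3 = (-1/91, -12/91, -1/13, -53/91)

Orthogonality check:
  u_2 · u_1 = 0 (should be 0)
  u_3 · u_1 = 0 (should be 0)
  u_3 · u_2 = 0 (should be 0)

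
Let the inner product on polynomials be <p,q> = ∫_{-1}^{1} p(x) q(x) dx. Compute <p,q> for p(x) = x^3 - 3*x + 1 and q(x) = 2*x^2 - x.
<p,q> = 44/15

Expand the product: p(x)·q(x) = 2*x^5 - x^4 - 6*x^3 + 5*x^2 - x.
∫_{-1}^{1} of each monomial x^k gives [2/(k+1) if k even, 0 if k odd]. Integrating term-by-term (or equivalently evaluating the antiderivative F(x) = x^6/3 - x^5/5 - 3*x^4/2 + 5*x^3/3 - x^2/2 at the endpoints):
  F(1) − F(−1) = -1/5 − (-47/15) = 44/15.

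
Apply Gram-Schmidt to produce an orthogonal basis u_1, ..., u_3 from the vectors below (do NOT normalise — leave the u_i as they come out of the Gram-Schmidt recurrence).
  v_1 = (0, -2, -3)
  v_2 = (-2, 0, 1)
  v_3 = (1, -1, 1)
Orthogonal basis:
  u_1 = (0, -2, -3)
  u_2 = (-2, -6/13, 4/13)
  u_3 = (3/7, -9/7, 6/7)

Apply the Gram-Schmidt recurrence
  u_1 = v_1
  u_i = v_i − Σ_{j<i} ((v_i · u_j) / (u_j · u_j)) · u_j.

Step by step this gives:
  u_1 = (0, -2, -3)
  u_2 = (-2, -6/13, 4/13)
  u_3 = (3/7, -9/7, 6/7)

Orthogonality check:
  u_2 · u_1 = 0 (should be 0)
  u_3 · u_1 = 0 (should be 0)
  u_3 · u_2 = 0 (should be 0)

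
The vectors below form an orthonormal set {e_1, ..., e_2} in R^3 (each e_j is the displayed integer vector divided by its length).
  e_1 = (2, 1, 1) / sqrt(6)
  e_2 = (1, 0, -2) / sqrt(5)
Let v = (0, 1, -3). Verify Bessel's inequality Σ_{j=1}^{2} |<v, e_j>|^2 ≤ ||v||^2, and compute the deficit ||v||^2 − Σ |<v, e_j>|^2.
Σ |<v, e_j>|^2 = 118/15; ||v||^2 = 10; deficit = 32/15

Write each e_j = u_j / sqrt(<u_j, u_j>) where u_j is the displayed integer vector. Then <v, e_j> = <v, u_j> / sqrt(<u_j, u_j>), so |<v, e_j>|^2 = <v, u_j>^2 / <u_j, u_j>.
Coefficients: <v, e_1> = -2/sqrt(6), <v, e_2> = 6/sqrt(5).
Square and sum: Σ |<v, e_j>|^2 = 118/15.
Compute ||v||^2 = v·v = 10.
Deficit = 10 − 118/15 = 32/15 ≥ 0, confirming Bessel's inequality. (The deficit equals ||v − Σ <v,e_j> e_j||^2, the squared distance from v to span{e_j}.)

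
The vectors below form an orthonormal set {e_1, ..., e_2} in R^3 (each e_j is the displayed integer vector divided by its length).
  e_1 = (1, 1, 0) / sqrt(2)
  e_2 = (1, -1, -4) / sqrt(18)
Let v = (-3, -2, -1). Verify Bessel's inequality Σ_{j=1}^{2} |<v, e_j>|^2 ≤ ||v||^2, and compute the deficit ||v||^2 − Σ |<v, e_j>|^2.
Σ |<v, e_j>|^2 = 13; ||v||^2 = 14; deficit = 1

Write each e_j = u_j / sqrt(<u_j, u_j>) where u_j is the displayed integer vector. Then <v, e_j> = <v, u_j> / sqrt(<u_j, u_j>), so |<v, e_j>|^2 = <v, u_j>^2 / <u_j, u_j>.
Coefficients: <v, e_1> = -5/sqrt(2), <v, e_2> = 3/sqrt(18).
Square and sum: Σ |<v, e_j>|^2 = 13.
Compute ||v||^2 = v·v = 14.
Deficit = 14 − 13 = 1 ≥ 0, confirming Bessel's inequality. (The deficit equals ||v − Σ <v,e_j> e_j||^2, the squared distance from v to span{e_j}.)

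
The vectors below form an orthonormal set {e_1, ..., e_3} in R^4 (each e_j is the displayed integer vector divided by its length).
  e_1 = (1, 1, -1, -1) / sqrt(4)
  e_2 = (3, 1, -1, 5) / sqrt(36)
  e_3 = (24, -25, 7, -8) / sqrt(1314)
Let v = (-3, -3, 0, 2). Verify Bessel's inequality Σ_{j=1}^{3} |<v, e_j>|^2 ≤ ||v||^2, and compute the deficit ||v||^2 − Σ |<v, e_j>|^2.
Σ |<v, e_j>|^2 = 2371/146; ||v||^2 = 22; deficit = 841/146

Write each e_j = u_j / sqrt(<u_j, u_j>) where u_j is the displayed integer vector. Then <v, e_j> = <v, u_j> / sqrt(<u_j, u_j>), so |<v, e_j>|^2 = <v, u_j>^2 / <u_j, u_j>.
Coefficients: <v, e_1> = -8/sqrt(4), <v, e_2> = -2/sqrt(36), <v, e_3> = -13/sqrt(1314).
Square and sum: Σ |<v, e_j>|^2 = 2371/146.
Compute ||v||^2 = v·v = 22.
Deficit = 22 − 2371/146 = 841/146 ≥ 0, confirming Bessel's inequality. (The deficit equals ||v − Σ <v,e_j> e_j||^2, the squared distance from v to span{e_j}.)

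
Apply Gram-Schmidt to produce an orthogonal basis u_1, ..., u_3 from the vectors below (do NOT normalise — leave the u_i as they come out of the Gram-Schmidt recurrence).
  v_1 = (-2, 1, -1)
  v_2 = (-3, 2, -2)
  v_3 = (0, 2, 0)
Orthogonal basis:
  u_1 = (-2, 1, -1)
  u_2 = (1/3, 1/3, -1/3)
  u_3 = (0, 1, 1)

Apply the Gram-Schmidt recurrence
  u_1 = v_1
  u_i = v_i − Σ_{j<i} ((v_i · u_j) / (u_j · u_j)) · u_j.

Step by step this gives:
  u_1 = (-2, 1, -1)
  u_2 = (1/3, 1/3, -1/3)
  u_3 = (0, 1, 1)

Orthogonality check:
  u_2 · u_1 = 0 (should be 0)
  u_3 · u_1 = 0 (should be 0)
  u_3 · u_2 = 0 (should be 0)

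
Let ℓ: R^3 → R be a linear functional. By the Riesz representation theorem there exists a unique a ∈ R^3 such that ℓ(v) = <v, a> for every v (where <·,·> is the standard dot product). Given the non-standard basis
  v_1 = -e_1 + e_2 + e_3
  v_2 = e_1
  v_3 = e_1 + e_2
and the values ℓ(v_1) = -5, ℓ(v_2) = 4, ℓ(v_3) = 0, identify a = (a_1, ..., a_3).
a = (4, -4, 3)

Write a = (a_1, ..., a_3) in the standard basis. For each basis vector v_i, ℓ(v_i) = <v_i, a> is a linear equation in the a_j's. Collect the n equations into a matrix system V a = ℓ, where row i of V is v_i (expressed in the standard basis). Since V is invertible (lower-triangular with 1s on the diagonal, up to permutation), solve by back-substitution:
  V =
[[-1, 1, 1],
 [1, 0, 0],
 [1, 1, 0]]
  V a = (-5, 4, 0)
Solving gives a = (4, -4, 3).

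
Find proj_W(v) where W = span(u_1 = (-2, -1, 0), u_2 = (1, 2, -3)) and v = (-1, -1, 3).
proj_W(v) = (-2/3, -5/3, 8/3)

Set up U = [u_1 | ... | u_2] ∈ R^(3×2). The projector onto W = col(U) is P = U (U^T U)^(-1) U^T.
Compute U^T U =
  [5, -4]
  [-4, 14],
and U^T v = (3, -12).
Solve U^T U · c = U^T v for the coefficients: c = (-1/9, -8/9). The projection is proj_W(v) = U c.
Check: (v - proj_W(v)) · u_1 = 0  (should be 0).
Check: (v - proj_W(v)) · u_2 = 0  (should be 0).
Result: proj_W(v) = (-2/3, -5/3, 8/3).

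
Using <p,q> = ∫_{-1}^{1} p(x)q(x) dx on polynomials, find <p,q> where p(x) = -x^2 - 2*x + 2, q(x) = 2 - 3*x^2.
<p,q> = 58/15

Expand the product: p(x)·q(x) = 3*x^4 + 6*x^3 - 8*x^2 - 4*x + 4.
∫_{-1}^{1} of each monomial x^k gives [2/(k+1) if k even, 0 if k odd]. Integrating term-by-term (or equivalently evaluating the antiderivative F(x) = 3*x^5/5 + 3*x^4/2 - 8*x^3/3 - 2*x^2 + 4*x at the endpoints):
  F(1) − F(−1) = 43/30 − (-73/30) = 58/15.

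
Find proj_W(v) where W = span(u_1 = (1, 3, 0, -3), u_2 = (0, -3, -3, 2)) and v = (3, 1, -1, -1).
proj_W(v) = (168/193, 213/193, -291/193, -310/193)

Set up U = [u_1 | ... | u_2] ∈ R^(4×2). The projector onto W = col(U) is P = U (U^T U)^(-1) U^T.
Compute U^T U =
  [19, -15]
  [-15, 22],
and U^T v = (9, -2).
Solve U^T U · c = U^T v for the coefficients: c = (168/193, 97/193). The projection is proj_W(v) = U c.
Check: (v - proj_W(v)) · u_1 = 0  (should be 0).
Check: (v - proj_W(v)) · u_2 = 0  (should be 0).
Result: proj_W(v) = (168/193, 213/193, -291/193, -310/193).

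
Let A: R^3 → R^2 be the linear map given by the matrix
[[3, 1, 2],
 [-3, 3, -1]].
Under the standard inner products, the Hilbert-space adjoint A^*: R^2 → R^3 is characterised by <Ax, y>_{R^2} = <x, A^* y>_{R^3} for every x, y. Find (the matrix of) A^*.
A^* = A^T =
[[3, -3],
 [1, 3],
 [2, -1]]

For real matrices with standard dot products, the defining identity <Ax, y> = <x, A^* y> gives (Ax)^T y = x^T (A^*) y, i.e. x^T A^T y = x^T (A^*) y. Since this holds for all x, y, we must have A^* = A^T. Therefore
A^* =
[[3, -3],
 [1, 3],
 [2, -1]].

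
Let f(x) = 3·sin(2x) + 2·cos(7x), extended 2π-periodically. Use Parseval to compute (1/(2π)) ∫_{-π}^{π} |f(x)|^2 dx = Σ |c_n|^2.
Σ |c_n|^2 = 13/2

Expand |f|^2 and use orthogonality of {sin(nx), cos(mx)} on [-π, π]:
  ∫_{-π}^{π} sin(nx)^2 dx = π, ∫ cos(mx)^2 dx = π, and cross terms integrate to 0.
So ∫_{-π}^{π} f(x)^2 dx = 3^2 · π + 2^2 · π = (9 + 4)π.
Divide by 2π: (9 + 4)/2 = 13/2.
By Parseval, this equals Σ |c_n|^2.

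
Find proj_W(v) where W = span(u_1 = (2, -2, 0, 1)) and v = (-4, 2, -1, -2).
proj_W(v) = (-28/9, 28/9, 0, -14/9)

Set up U = [u_1 | ... | u_1] ∈ R^(4×1). The projector onto W = col(U) is P = U (U^T U)^(-1) U^T.
Compute U^T U =
  [9],
and U^T v = (-14).
Solve U^T U · c = U^T v for the coefficients: c = (-14/9). The projection is proj_W(v) = U c.
Check: (v - proj_W(v)) · u_1 = 0  (should be 0).
Result: proj_W(v) = (-28/9, 28/9, 0, -14/9).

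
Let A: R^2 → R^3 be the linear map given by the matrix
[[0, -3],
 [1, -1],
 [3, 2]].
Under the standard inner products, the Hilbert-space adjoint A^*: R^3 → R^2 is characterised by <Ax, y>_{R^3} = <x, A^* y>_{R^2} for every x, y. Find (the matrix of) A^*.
A^* = A^T =
[[0, 1, 3],
 [-3, -1, 2]]

For real matrices with standard dot products, the defining identity <Ax, y> = <x, A^* y> gives (Ax)^T y = x^T (A^*) y, i.e. x^T A^T y = x^T (A^*) y. Since this holds for all x, y, we must have A^* = A^T. Therefore
A^* =
[[0, 1, 3],
 [-3, -1, 2]].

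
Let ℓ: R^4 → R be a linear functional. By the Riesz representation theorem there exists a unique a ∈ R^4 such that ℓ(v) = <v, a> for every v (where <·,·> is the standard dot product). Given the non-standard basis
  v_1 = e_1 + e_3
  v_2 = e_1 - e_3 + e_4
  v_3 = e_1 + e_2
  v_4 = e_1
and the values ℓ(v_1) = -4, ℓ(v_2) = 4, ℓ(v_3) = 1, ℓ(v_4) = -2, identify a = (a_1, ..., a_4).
a = (-2, 3, -2, 4)

Write a = (a_1, ..., a_4) in the standard basis. For each basis vector v_i, ℓ(v_i) = <v_i, a> is a linear equation in the a_j's. Collect the n equations into a matrix system V a = ℓ, where row i of V is v_i (expressed in the standard basis). Since V is invertible (lower-triangular with 1s on the diagonal, up to permutation), solve by back-substitution:
  V =
[[1, 0, 1, 0],
 [1, 0, -1, 1],
 [1, 1, 0, 0],
 [1, 0, 0, 0]]
  V a = (-4, 4, 1, -2)
Solving gives a = (-2, 3, -2, 4).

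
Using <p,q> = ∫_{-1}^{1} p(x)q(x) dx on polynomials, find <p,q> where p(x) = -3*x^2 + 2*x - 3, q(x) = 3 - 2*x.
<p,q> = -80/3

Expand the product: p(x)·q(x) = 6*x^3 - 13*x^2 + 12*x - 9.
∫_{-1}^{1} of each monomial x^k gives [2/(k+1) if k even, 0 if k odd]. Integrating term-by-term (or equivalently evaluating the antiderivative F(x) = 3*x^4/2 - 13*x^3/3 + 6*x^2 - 9*x at the endpoints):
  F(1) − F(−1) = -35/6 − (125/6) = -80/3.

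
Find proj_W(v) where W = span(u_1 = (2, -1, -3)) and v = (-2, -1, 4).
proj_W(v) = (-15/7, 15/14, 45/14)

Set up U = [u_1 | ... | u_1] ∈ R^(3×1). The projector onto W = col(U) is P = U (U^T U)^(-1) U^T.
Compute U^T U =
  [14],
and U^T v = (-15).
Solve U^T U · c = U^T v for the coefficients: c = (-15/14). The projection is proj_W(v) = U c.
Check: (v - proj_W(v)) · u_1 = 0  (should be 0).
Result: proj_W(v) = (-15/7, 15/14, 45/14).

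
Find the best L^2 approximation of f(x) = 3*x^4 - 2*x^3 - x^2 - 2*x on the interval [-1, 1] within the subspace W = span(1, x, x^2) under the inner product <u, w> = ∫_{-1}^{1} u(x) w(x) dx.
g(x) = 11*x^2/7 - 16*x/5 - 9/35

The best approximation g ∈ W is the orthogonal projection of f onto W. Writing g = a_0 + a_1 x + a_2 x^2, the coefficients solve the normal equations G · a = b where
  G_{ij} = <φ_i, φ_j> and b_i = <f, φ_i>, with φ_0 = 1, φ_1 = x, φ_2 = x^2.
G =
  [2, 0, 2/3]
  [0, 2/3, 0]
  [2/3, 0, 2/5],
b = (8/15, -32/15, 16/35).
Solving gives a_0 = -9/35, a_1 = -16/5, a_2 = 11/7, so
  g(x) = 11*x^2/7 - 16*x/5 - 9/35.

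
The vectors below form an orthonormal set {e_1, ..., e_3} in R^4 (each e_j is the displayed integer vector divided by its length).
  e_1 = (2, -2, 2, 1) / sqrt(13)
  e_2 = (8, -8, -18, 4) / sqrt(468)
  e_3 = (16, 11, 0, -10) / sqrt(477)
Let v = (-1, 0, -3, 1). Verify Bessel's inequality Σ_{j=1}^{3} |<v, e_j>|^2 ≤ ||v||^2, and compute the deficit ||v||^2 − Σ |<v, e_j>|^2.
Σ |<v, e_j>|^2 = 558/53; ||v||^2 = 11; deficit = 25/53

Write each e_j = u_j / sqrt(<u_j, u_j>) where u_j is the displayed integer vector. Then <v, e_j> = <v, u_j> / sqrt(<u_j, u_j>), so |<v, e_j>|^2 = <v, u_j>^2 / <u_j, u_j>.
Coefficients: <v, e_1> = -7/sqrt(13), <v, e_2> = 50/sqrt(468), <v, e_3> = -26/sqrt(477).
Square and sum: Σ |<v, e_j>|^2 = 558/53.
Compute ||v||^2 = v·v = 11.
Deficit = 11 − 558/53 = 25/53 ≥ 0, confirming Bessel's inequality. (The deficit equals ||v − Σ <v,e_j> e_j||^2, the squared distance from v to span{e_j}.)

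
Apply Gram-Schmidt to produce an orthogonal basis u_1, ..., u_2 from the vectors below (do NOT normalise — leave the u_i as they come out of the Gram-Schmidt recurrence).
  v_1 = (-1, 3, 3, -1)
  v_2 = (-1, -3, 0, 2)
Orthogonal basis:
  u_1 = (-1, 3, 3, -1)
  u_2 = (-3/2, -3/2, 3/2, 3/2)

Apply the Gram-Schmidt recurrence
  u_1 = v_1
  u_i = v_i − Σ_{j<i} ((v_i · u_j) / (u_j · u_j)) · u_j.

Step by step this gives:
  u_1 = (-1, 3, 3, -1)
  u_2 = (-3/2, -3/2, 3/2, 3/2)

Orthogonality check:
  u_2 · u_1 = 0 (should be 0)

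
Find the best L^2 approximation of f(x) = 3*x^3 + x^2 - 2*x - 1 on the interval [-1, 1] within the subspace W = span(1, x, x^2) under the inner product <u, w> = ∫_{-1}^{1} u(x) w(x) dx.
g(x) = x^2 - x/5 - 1

The best approximation g ∈ W is the orthogonal projection of f onto W. Writing g = a_0 + a_1 x + a_2 x^2, the coefficients solve the normal equations G · a = b where
  G_{ij} = <φ_i, φ_j> and b_i = <f, φ_i>, with φ_0 = 1, φ_1 = x, φ_2 = x^2.
G =
  [2, 0, 2/3]
  [0, 2/3, 0]
  [2/3, 0, 2/5],
b = (-4/3, -2/15, -4/15).
Solving gives a_0 = -1, a_1 = -1/5, a_2 = 1, so
  g(x) = x^2 - x/5 - 1.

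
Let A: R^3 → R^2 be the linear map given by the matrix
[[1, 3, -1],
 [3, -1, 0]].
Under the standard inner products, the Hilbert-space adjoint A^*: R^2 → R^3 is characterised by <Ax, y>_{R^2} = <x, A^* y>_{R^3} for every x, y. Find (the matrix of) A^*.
A^* = A^T =
[[1, 3],
 [3, -1],
 [-1, 0]]

For real matrices with standard dot products, the defining identity <Ax, y> = <x, A^* y> gives (Ax)^T y = x^T (A^*) y, i.e. x^T A^T y = x^T (A^*) y. Since this holds for all x, y, we must have A^* = A^T. Therefore
A^* =
[[1, 3],
 [3, -1],
 [-1, 0]].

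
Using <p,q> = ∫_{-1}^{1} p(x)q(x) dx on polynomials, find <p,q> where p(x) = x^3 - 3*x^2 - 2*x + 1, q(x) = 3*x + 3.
<p,q> = -14/5

Expand the product: p(x)·q(x) = 3*x^4 - 6*x^3 - 15*x^2 - 3*x + 3.
∫_{-1}^{1} of each monomial x^k gives [2/(k+1) if k even, 0 if k odd]. Integrating term-by-term (or equivalently evaluating the antiderivative F(x) = 3*x^5/5 - 3*x^4/2 - 5*x^3 - 3*x^2/2 + 3*x at the endpoints):
  F(1) − F(−1) = -22/5 − (-8/5) = -14/5.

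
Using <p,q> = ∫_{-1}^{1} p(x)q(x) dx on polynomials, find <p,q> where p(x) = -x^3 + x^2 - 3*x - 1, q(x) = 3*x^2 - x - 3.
<p,q> = 28/5

Expand the product: p(x)·q(x) = -3*x^5 + 4*x^4 - 7*x^3 - 3*x^2 + 10*x + 3.
∫_{-1}^{1} of each monomial x^k gives [2/(k+1) if k even, 0 if k odd]. Integrating term-by-term (or equivalently evaluating the antiderivative F(x) = -x^6/2 + 4*x^5/5 - 7*x^4/4 - x^3 + 5*x^2 + 3*x at the endpoints):
  F(1) − F(−1) = 111/20 − (-1/20) = 28/5.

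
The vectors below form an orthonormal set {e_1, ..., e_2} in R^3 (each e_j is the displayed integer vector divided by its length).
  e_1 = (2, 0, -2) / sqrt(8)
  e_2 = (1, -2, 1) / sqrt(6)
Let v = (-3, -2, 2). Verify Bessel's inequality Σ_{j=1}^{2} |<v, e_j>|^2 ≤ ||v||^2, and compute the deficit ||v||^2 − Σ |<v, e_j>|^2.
Σ |<v, e_j>|^2 = 14; ||v||^2 = 17; deficit = 3

Write each e_j = u_j / sqrt(<u_j, u_j>) where u_j is the displayed integer vector. Then <v, e_j> = <v, u_j> / sqrt(<u_j, u_j>), so |<v, e_j>|^2 = <v, u_j>^2 / <u_j, u_j>.
Coefficients: <v, e_1> = -10/sqrt(8), <v, e_2> = 3/sqrt(6).
Square and sum: Σ |<v, e_j>|^2 = 14.
Compute ||v||^2 = v·v = 17.
Deficit = 17 − 14 = 3 ≥ 0, confirming Bessel's inequality. (The deficit equals ||v − Σ <v,e_j> e_j||^2, the squared distance from v to span{e_j}.)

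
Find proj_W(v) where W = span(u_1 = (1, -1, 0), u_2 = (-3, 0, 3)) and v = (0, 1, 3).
proj_W(v) = (-4/3, -1/3, 5/3)

Set up U = [u_1 | ... | u_2] ∈ R^(3×2). The projector onto W = col(U) is P = U (U^T U)^(-1) U^T.
Compute U^T U =
  [2, -3]
  [-3, 18],
and U^T v = (-1, 9).
Solve U^T U · c = U^T v for the coefficients: c = (1/3, 5/9). The projection is proj_W(v) = U c.
Check: (v - proj_W(v)) · u_1 = 0  (should be 0).
Check: (v - proj_W(v)) · u_2 = 0  (should be 0).
Result: proj_W(v) = (-4/3, -1/3, 5/3).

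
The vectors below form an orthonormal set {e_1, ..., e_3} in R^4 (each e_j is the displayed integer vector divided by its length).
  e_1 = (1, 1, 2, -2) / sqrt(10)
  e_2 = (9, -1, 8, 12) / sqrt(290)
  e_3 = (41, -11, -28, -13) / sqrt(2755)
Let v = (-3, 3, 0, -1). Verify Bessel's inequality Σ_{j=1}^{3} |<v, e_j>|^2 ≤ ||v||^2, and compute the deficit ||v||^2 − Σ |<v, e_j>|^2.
Σ |<v, e_j>|^2 = 1321/95; ||v||^2 = 19; deficit = 484/95

Write each e_j = u_j / sqrt(<u_j, u_j>) where u_j is the displayed integer vector. Then <v, e_j> = <v, u_j> / sqrt(<u_j, u_j>), so |<v, e_j>|^2 = <v, u_j>^2 / <u_j, u_j>.
Coefficients: <v, e_1> = 2/sqrt(10), <v, e_2> = -42/sqrt(290), <v, e_3> = -143/sqrt(2755).
Square and sum: Σ |<v, e_j>|^2 = 1321/95.
Compute ||v||^2 = v·v = 19.
Deficit = 19 − 1321/95 = 484/95 ≥ 0, confirming Bessel's inequality. (The deficit equals ||v − Σ <v,e_j> e_j||^2, the squared distance from v to span{e_j}.)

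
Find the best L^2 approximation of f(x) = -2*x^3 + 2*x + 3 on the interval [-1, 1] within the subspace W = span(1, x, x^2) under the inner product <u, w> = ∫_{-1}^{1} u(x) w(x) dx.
g(x) = 4*x/5 + 3

The best approximation g ∈ W is the orthogonal projection of f onto W. Writing g = a_0 + a_1 x + a_2 x^2, the coefficients solve the normal equations G · a = b where
  G_{ij} = <φ_i, φ_j> and b_i = <f, φ_i>, with φ_0 = 1, φ_1 = x, φ_2 = x^2.
G =
  [2, 0, 2/3]
  [0, 2/3, 0]
  [2/3, 0, 2/5],
b = (6, 8/15, 2).
Solving gives a_0 = 3, a_1 = 4/5, a_2 = 0, so
  g(x) = 4*x/5 + 3.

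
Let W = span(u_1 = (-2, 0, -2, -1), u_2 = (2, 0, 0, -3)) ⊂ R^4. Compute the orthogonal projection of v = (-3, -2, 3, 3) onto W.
proj_W(v) = (-42/29, 0, 27/29, 117/29)

Set up U = [u_1 | ... | u_2] ∈ R^(4×2). The projector onto W = col(U) is P = U (U^T U)^(-1) U^T.
Compute U^T U =
  [9, -1]
  [-1, 13],
and U^T v = (-3, -15).
Solve U^T U · c = U^T v for the coefficients: c = (-27/58, -69/58). The projection is proj_W(v) = U c.
Check: (v - proj_W(v)) · u_1 = 0  (should be 0).
Check: (v - proj_W(v)) · u_2 = 0  (should be 0).
Result: proj_W(v) = (-42/29, 0, 27/29, 117/29).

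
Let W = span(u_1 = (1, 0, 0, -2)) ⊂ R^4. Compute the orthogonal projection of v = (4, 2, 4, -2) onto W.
proj_W(v) = (8/5, 0, 0, -16/5)

Set up U = [u_1 | ... | u_1] ∈ R^(4×1). The projector onto W = col(U) is P = U (U^T U)^(-1) U^T.
Compute U^T U =
  [5],
and U^T v = (8).
Solve U^T U · c = U^T v for the coefficients: c = (8/5). The projection is proj_W(v) = U c.
Check: (v - proj_W(v)) · u_1 = 0  (should be 0).
Result: proj_W(v) = (8/5, 0, 0, -16/5).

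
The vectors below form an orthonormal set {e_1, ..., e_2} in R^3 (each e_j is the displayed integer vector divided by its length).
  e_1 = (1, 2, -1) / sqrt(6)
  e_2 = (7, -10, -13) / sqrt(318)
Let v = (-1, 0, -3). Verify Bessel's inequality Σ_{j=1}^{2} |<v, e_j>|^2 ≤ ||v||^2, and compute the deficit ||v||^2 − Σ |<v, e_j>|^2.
Σ |<v, e_j>|^2 = 206/53; ||v||^2 = 10; deficit = 324/53

Write each e_j = u_j / sqrt(<u_j, u_j>) where u_j is the displayed integer vector. Then <v, e_j> = <v, u_j> / sqrt(<u_j, u_j>), so |<v, e_j>|^2 = <v, u_j>^2 / <u_j, u_j>.
Coefficients: <v, e_1> = 2/sqrt(6), <v, e_2> = 32/sqrt(318).
Square and sum: Σ |<v, e_j>|^2 = 206/53.
Compute ||v||^2 = v·v = 10.
Deficit = 10 − 206/53 = 324/53 ≥ 0, confirming Bessel's inequality. (The deficit equals ||v − Σ <v,e_j> e_j||^2, the squared distance from v to span{e_j}.)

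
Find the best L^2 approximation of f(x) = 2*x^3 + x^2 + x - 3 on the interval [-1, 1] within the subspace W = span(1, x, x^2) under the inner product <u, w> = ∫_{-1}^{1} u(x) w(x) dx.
g(x) = x^2 + 11*x/5 - 3

The best approximation g ∈ W is the orthogonal projection of f onto W. Writing g = a_0 + a_1 x + a_2 x^2, the coefficients solve the normal equations G · a = b where
  G_{ij} = <φ_i, φ_j> and b_i = <f, φ_i>, with φ_0 = 1, φ_1 = x, φ_2 = x^2.
G =
  [2, 0, 2/3]
  [0, 2/3, 0]
  [2/3, 0, 2/5],
b = (-16/3, 22/15, -8/5).
Solving gives a_0 = -3, a_1 = 11/5, a_2 = 1, so
  g(x) = x^2 + 11*x/5 - 3.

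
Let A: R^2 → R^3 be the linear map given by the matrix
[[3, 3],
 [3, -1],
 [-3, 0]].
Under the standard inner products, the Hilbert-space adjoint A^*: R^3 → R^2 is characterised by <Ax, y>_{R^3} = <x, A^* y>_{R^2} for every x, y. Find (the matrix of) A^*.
A^* = A^T =
[[3, 3, -3],
 [3, -1, 0]]

For real matrices with standard dot products, the defining identity <Ax, y> = <x, A^* y> gives (Ax)^T y = x^T (A^*) y, i.e. x^T A^T y = x^T (A^*) y. Since this holds for all x, y, we must have A^* = A^T. Therefore
A^* =
[[3, 3, -3],
 [3, -1, 0]].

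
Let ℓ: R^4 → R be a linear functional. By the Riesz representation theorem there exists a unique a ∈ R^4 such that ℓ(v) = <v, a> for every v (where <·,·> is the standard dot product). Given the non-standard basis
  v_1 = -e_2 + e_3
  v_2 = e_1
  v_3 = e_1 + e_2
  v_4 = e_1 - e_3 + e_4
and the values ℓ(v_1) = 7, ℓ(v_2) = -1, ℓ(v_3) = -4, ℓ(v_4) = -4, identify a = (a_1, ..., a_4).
a = (-1, -3, 4, 1)

Write a = (a_1, ..., a_4) in the standard basis. For each basis vector v_i, ℓ(v_i) = <v_i, a> is a linear equation in the a_j's. Collect the n equations into a matrix system V a = ℓ, where row i of V is v_i (expressed in the standard basis). Since V is invertible (lower-triangular with 1s on the diagonal, up to permutation), solve by back-substitution:
  V =
[[0, -1, 1, 0],
 [1, 0, 0, 0],
 [1, 1, 0, 0],
 [1, 0, -1, 1]]
  V a = (7, -1, -4, -4)
Solving gives a = (-1, -3, 4, 1).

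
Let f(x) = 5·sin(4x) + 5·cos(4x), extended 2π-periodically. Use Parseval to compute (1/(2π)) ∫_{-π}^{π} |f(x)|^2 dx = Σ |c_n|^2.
Σ |c_n|^2 = 25

Expand |f|^2 and use orthogonality of {sin(nx), cos(mx)} on [-π, π]:
  ∫_{-π}^{π} sin(nx)^2 dx = π, ∫ cos(mx)^2 dx = π, and cross terms integrate to 0.
So ∫_{-π}^{π} f(x)^2 dx = 5^2 · π + 5^2 · π = (25 + 25)π.
Divide by 2π: (25 + 25)/2 = 25.
By Parseval, this equals Σ |c_n|^2.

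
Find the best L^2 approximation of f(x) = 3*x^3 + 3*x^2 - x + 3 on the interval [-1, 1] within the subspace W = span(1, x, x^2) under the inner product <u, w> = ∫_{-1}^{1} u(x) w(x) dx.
g(x) = 3*x^2 + 4*x/5 + 3

The best approximation g ∈ W is the orthogonal projection of f onto W. Writing g = a_0 + a_1 x + a_2 x^2, the coefficients solve the normal equations G · a = b where
  G_{ij} = <φ_i, φ_j> and b_i = <f, φ_i>, with φ_0 = 1, φ_1 = x, φ_2 = x^2.
G =
  [2, 0, 2/3]
  [0, 2/3, 0]
  [2/3, 0, 2/5],
b = (8, 8/15, 16/5).
Solving gives a_0 = 3, a_1 = 4/5, a_2 = 3, so
  g(x) = 3*x^2 + 4*x/5 + 3.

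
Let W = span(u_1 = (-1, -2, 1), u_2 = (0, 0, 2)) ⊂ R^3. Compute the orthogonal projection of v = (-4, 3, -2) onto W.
proj_W(v) = (2/5, 4/5, -2)

Set up U = [u_1 | ... | u_2] ∈ R^(3×2). The projector onto W = col(U) is P = U (U^T U)^(-1) U^T.
Compute U^T U =
  [6, 2]
  [2, 4],
and U^T v = (-4, -4).
Solve U^T U · c = U^T v for the coefficients: c = (-2/5, -4/5). The projection is proj_W(v) = U c.
Check: (v - proj_W(v)) · u_1 = 0  (should be 0).
Check: (v - proj_W(v)) · u_2 = 0  (should be 0).
Result: proj_W(v) = (2/5, 4/5, -2).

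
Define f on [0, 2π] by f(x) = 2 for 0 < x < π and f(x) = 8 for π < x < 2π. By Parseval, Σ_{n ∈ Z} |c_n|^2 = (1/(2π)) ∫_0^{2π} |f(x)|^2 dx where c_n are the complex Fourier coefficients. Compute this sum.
Σ |c_n|^2 = 34

Parseval equates the L^2 energy of f (normalised by 1/(2π)) with the ℓ^2 sum of its Fourier coefficients: (1/(2π)) ∫_0^{2π} |f|^2 = Σ |c_n|^2.
Compute the left side: (1/(2π)) [∫_0^π 2^2 dx + ∫_π^{2π} 8^2 dx] = (1/(2π)) · (4π + 64π) = (4 + 64)/2 = 34.
So Σ_{n ∈ Z} |c_n|^2 = 34.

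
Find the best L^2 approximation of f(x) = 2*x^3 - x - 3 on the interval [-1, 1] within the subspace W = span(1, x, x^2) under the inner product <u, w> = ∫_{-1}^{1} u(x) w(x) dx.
g(x) = x/5 - 3

The best approximation g ∈ W is the orthogonal projection of f onto W. Writing g = a_0 + a_1 x + a_2 x^2, the coefficients solve the normal equations G · a = b where
  G_{ij} = <φ_i, φ_j> and b_i = <f, φ_i>, with φ_0 = 1, φ_1 = x, φ_2 = x^2.
G =
  [2, 0, 2/3]
  [0, 2/3, 0]
  [2/3, 0, 2/5],
b = (-6, 2/15, -2).
Solving gives a_0 = -3, a_1 = 1/5, a_2 = 0, so
  g(x) = x/5 - 3.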